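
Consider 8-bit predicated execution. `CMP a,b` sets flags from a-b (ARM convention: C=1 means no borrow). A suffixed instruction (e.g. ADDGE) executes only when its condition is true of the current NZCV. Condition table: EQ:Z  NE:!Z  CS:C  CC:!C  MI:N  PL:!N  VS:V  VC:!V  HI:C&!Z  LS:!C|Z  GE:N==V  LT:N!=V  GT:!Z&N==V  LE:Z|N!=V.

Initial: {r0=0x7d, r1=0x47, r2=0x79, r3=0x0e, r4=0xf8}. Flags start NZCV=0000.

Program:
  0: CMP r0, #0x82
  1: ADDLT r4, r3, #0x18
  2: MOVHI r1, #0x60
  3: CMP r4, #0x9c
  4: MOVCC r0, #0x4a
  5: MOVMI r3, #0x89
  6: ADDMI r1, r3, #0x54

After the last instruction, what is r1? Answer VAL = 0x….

[0] flags=1001 → (cmp)
[1] flags=1001 LT?F → skip
[2] flags=1001 HI?F → skip
[3] flags=0010 → (cmp)
[4] flags=0010 CC?F → skip
[5] flags=0010 MI?F → skip
[6] flags=0010 MI?F → skip

VAL = 0x47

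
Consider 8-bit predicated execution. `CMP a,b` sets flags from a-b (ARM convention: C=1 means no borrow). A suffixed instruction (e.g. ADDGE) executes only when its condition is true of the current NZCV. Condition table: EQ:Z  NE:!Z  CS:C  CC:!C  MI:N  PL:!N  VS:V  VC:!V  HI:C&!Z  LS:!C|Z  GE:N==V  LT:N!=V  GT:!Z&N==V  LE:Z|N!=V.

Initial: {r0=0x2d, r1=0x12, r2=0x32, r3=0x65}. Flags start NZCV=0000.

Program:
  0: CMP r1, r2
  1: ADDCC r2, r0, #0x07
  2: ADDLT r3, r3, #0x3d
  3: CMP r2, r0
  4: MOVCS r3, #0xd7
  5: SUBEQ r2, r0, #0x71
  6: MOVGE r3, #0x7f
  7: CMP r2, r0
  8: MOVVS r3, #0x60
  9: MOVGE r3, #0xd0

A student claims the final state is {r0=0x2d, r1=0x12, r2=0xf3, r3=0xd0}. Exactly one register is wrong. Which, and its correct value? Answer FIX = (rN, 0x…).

FIX = (r2, 0x34)

0: ✓ CMP  NZCV=1000
1: ✓ ADDCC  r2←0x34
2: ✓ ADDLT  r3←0xa2
3: ✓ CMP  NZCV=0010
4: ✓ MOVCS  r3←0xd7
5: · SUBEQ
6: ✓ MOVGE  r3←0x7f
7: ✓ CMP  NZCV=0010
8: · MOVVS
9: ✓ MOVGE  r3←0xd0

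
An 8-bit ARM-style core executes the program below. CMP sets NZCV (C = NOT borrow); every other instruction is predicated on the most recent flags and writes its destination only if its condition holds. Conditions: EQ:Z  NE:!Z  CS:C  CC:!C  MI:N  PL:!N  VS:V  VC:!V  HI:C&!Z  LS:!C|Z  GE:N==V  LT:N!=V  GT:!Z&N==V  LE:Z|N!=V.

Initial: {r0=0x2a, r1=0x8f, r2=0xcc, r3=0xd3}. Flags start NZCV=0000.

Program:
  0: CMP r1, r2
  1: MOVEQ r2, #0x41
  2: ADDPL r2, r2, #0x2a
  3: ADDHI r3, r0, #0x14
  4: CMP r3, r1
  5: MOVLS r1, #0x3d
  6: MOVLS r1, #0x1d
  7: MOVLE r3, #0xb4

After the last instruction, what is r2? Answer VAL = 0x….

[0] flags=1000 → (cmp)
[1] flags=1000 EQ?F → skip
[2] flags=1000 PL?F → skip
[3] flags=1000 HI?F → skip
[4] flags=0010 → (cmp)
[5] flags=0010 LS?F → skip
[6] flags=0010 LS?F → skip
[7] flags=0010 LE?F → skip

VAL = 0xcc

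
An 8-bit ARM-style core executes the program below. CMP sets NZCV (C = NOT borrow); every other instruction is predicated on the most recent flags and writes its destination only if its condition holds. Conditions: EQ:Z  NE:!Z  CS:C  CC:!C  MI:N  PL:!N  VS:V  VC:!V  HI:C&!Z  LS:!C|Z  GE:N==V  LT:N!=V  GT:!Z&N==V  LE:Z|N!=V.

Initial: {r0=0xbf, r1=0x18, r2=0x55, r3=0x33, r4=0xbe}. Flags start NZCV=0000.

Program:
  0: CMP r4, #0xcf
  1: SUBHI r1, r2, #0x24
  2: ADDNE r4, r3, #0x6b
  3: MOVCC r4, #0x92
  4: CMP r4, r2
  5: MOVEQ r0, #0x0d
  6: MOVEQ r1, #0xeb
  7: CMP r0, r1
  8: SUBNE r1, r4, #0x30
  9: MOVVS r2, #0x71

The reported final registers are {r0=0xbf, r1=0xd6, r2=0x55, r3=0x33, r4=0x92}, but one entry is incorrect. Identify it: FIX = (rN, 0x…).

FIX = (r1, 0x62)

[0] flags=1000 → (cmp)
[1] flags=1000 HI?F → skip
[2] flags=1000 NE?T → r4=0x9e
[3] flags=1000 CC?T → r4=0x92
[4] flags=0011 → (cmp)
[5] flags=0011 EQ?F → skip
[6] flags=0011 EQ?F → skip
[7] flags=1010 → (cmp)
[8] flags=1010 NE?T → r1=0x62
[9] flags=1010 VS?F → skip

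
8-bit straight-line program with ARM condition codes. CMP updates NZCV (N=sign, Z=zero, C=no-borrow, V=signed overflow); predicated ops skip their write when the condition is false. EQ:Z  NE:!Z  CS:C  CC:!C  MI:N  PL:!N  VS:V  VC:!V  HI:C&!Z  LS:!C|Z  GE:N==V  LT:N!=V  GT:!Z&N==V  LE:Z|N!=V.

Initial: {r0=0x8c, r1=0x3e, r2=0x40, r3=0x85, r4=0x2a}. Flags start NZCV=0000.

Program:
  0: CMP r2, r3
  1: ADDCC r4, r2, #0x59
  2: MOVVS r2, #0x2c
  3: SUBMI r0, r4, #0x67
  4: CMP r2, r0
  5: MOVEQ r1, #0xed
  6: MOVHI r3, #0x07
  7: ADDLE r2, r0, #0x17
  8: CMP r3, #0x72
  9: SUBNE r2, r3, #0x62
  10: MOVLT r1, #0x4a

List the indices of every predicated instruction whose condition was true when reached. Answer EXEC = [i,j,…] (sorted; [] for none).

EXEC = [1,2,3,7,9,10]

0: ✓ CMP  NZCV=1001
1: ✓ ADDCC  r4←0x99
2: ✓ MOVVS  r2←0x2c
3: ✓ SUBMI  r0←0x32
4: ✓ CMP  NZCV=1000
5: · MOVEQ
6: · MOVHI
7: ✓ ADDLE  r2←0x49
8: ✓ CMP  NZCV=0011
9: ✓ SUBNE  r2←0x23
10: ✓ MOVLT  r1←0x4a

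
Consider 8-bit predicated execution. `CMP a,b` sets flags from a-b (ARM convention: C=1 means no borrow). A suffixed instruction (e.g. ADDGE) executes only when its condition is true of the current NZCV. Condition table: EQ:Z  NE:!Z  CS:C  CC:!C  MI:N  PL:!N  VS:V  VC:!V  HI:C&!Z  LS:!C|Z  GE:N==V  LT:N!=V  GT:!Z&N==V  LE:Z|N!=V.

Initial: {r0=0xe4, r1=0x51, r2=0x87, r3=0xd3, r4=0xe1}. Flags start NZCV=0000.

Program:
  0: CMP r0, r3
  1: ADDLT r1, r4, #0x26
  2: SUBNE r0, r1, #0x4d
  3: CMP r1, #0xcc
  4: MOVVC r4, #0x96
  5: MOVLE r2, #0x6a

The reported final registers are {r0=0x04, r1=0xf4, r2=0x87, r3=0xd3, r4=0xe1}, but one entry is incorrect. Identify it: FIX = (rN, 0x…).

FIX = (r1, 0x51)

[0] flags=0010 → (cmp)
[1] flags=0010 LT?F → skip
[2] flags=0010 NE?T → r0=0x04
[3] flags=1001 → (cmp)
[4] flags=1001 VC?F → skip
[5] flags=1001 LE?F → skip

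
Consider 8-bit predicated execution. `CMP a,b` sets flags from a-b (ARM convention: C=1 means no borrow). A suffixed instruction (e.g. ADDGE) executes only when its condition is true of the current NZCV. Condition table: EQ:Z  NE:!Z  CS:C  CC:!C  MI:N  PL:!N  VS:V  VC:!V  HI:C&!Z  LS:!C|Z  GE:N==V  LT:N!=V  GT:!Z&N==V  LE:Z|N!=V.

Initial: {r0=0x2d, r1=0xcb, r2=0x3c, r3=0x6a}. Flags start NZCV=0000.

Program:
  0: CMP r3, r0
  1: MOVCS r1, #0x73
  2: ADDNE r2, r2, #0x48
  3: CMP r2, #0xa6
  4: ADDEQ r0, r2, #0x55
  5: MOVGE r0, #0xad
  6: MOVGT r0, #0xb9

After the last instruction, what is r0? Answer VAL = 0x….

0: ✓ CMP  NZCV=0010
1: ✓ MOVCS  r1←0x73
2: ✓ ADDNE  r2←0x84
3: ✓ CMP  NZCV=1000
4: · ADDEQ
5: · MOVGE
6: · MOVGT

VAL = 0x2d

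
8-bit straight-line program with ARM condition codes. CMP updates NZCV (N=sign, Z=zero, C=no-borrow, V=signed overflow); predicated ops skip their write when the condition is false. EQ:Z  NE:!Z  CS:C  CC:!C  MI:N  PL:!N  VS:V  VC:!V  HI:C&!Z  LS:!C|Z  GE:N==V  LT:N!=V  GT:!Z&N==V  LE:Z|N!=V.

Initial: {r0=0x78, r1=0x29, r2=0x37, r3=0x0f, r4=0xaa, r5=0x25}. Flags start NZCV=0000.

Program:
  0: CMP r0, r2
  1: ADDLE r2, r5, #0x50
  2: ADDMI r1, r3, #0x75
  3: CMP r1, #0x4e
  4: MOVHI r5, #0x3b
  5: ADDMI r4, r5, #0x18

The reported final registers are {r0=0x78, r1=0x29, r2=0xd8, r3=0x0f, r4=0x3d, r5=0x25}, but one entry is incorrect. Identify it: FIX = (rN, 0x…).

0: ✓ CMP  NZCV=0010
1: · ADDLE
2: · ADDMI
3: ✓ CMP  NZCV=1000
4: · MOVHI
5: ✓ ADDMI  r4←0x3d

FIX = (r2, 0x37)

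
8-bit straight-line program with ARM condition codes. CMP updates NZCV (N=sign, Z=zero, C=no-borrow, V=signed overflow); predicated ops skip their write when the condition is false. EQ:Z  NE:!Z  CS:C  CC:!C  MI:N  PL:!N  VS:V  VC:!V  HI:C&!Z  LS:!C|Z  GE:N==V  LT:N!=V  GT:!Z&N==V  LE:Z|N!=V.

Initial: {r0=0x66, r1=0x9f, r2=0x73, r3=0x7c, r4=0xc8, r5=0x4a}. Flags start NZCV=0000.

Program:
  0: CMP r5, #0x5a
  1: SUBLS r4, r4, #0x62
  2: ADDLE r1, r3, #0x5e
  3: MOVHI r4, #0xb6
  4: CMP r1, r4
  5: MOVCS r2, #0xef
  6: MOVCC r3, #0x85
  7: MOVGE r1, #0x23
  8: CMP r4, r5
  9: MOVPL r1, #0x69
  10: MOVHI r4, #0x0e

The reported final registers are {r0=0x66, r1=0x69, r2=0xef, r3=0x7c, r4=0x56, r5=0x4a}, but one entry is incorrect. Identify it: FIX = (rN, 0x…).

[0] flags=1000 → (cmp)
[1] flags=1000 LS?T → r4=0x66
[2] flags=1000 LE?T → r1=0xda
[3] flags=1000 HI?F → skip
[4] flags=0011 → (cmp)
[5] flags=0011 CS?T → r2=0xef
[6] flags=0011 CC?F → skip
[7] flags=0011 GE?F → skip
[8] flags=0010 → (cmp)
[9] flags=0010 PL?T → r1=0x69
[10] flags=0010 HI?T → r4=0x0e

FIX = (r4, 0x0e)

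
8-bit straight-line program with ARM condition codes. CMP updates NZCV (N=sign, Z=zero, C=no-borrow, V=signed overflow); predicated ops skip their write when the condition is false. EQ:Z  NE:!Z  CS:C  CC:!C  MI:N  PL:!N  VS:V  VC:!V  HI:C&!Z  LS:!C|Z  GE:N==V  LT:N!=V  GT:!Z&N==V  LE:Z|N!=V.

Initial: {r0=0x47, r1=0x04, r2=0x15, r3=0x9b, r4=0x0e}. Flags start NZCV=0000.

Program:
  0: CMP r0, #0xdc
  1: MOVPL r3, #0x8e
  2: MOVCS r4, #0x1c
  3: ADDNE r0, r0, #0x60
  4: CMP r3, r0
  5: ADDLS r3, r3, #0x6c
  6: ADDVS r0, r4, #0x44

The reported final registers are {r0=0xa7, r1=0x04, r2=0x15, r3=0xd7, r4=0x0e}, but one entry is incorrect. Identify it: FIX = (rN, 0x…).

0: ✓ CMP  NZCV=0000
1: ✓ MOVPL  r3←0x8e
2: · MOVCS
3: ✓ ADDNE  r0←0xa7
4: ✓ CMP  NZCV=1000
5: ✓ ADDLS  r3←0xfa
6: · ADDVS

FIX = (r3, 0xfa)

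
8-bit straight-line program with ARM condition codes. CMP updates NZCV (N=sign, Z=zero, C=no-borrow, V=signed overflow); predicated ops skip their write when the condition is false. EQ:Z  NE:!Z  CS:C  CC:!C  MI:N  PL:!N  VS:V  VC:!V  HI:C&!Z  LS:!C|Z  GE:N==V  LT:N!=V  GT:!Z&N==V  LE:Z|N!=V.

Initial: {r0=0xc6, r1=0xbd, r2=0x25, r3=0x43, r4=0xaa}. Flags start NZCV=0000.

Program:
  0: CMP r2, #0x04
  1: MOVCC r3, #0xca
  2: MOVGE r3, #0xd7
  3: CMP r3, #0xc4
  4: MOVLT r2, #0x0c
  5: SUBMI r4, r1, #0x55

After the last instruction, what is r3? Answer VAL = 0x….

VAL = 0xd7

0: ✓ CMP  NZCV=0010
1: · MOVCC
2: ✓ MOVGE  r3←0xd7
3: ✓ CMP  NZCV=0010
4: · MOVLT
5: · SUBMI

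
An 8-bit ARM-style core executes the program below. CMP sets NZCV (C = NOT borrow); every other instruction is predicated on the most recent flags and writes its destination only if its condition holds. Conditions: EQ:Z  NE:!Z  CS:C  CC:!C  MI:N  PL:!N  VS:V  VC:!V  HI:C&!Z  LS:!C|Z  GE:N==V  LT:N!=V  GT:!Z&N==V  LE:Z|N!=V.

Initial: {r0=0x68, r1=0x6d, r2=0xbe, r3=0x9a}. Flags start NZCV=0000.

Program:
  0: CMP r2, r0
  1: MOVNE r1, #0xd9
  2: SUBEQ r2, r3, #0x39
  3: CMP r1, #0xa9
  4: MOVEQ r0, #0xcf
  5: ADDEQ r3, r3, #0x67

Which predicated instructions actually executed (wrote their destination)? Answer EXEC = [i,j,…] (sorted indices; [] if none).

[0] flags=0011 → (cmp)
[1] flags=0011 NE?T → r1=0xd9
[2] flags=0011 EQ?F → skip
[3] flags=0010 → (cmp)
[4] flags=0010 EQ?F → skip
[5] flags=0010 EQ?F → skip

EXEC = [1]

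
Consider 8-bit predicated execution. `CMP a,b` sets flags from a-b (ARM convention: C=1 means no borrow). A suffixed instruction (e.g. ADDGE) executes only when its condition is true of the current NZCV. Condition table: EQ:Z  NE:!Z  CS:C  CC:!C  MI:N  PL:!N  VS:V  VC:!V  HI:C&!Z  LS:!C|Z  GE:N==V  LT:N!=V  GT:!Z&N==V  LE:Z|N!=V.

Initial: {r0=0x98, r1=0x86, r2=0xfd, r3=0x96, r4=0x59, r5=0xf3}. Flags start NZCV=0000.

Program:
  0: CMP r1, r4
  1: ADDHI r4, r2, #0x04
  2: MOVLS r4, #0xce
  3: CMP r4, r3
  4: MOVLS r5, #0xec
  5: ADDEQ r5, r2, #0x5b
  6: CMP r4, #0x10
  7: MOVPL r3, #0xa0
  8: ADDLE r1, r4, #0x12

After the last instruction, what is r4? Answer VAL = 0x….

[0] flags=0011 → (cmp)
[1] flags=0011 HI?T → r4=0x01
[2] flags=0011 LS?F → skip
[3] flags=0000 → (cmp)
[4] flags=0000 LS?T → r5=0xec
[5] flags=0000 EQ?F → skip
[6] flags=1000 → (cmp)
[7] flags=1000 PL?F → skip
[8] flags=1000 LE?T → r1=0x13

VAL = 0x01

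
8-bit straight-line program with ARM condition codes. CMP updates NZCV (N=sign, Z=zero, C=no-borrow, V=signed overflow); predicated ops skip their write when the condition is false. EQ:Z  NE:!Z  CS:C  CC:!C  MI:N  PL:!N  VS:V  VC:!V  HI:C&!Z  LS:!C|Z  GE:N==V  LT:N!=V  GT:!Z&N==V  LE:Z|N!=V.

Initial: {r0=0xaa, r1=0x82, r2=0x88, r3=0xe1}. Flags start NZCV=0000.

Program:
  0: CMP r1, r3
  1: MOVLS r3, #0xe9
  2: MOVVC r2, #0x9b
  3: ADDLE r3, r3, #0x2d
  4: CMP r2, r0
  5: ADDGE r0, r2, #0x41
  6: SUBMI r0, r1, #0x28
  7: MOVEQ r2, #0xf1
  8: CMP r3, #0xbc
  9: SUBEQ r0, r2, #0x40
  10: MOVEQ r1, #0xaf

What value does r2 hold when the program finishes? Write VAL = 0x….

VAL = 0x9b

[0] flags=1000 → (cmp)
[1] flags=1000 LS?T → r3=0xe9
[2] flags=1000 VC?T → r2=0x9b
[3] flags=1000 LE?T → r3=0x16
[4] flags=1000 → (cmp)
[5] flags=1000 GE?F → skip
[6] flags=1000 MI?T → r0=0x5a
[7] flags=1000 EQ?F → skip
[8] flags=0000 → (cmp)
[9] flags=0000 EQ?F → skip
[10] flags=0000 EQ?F → skip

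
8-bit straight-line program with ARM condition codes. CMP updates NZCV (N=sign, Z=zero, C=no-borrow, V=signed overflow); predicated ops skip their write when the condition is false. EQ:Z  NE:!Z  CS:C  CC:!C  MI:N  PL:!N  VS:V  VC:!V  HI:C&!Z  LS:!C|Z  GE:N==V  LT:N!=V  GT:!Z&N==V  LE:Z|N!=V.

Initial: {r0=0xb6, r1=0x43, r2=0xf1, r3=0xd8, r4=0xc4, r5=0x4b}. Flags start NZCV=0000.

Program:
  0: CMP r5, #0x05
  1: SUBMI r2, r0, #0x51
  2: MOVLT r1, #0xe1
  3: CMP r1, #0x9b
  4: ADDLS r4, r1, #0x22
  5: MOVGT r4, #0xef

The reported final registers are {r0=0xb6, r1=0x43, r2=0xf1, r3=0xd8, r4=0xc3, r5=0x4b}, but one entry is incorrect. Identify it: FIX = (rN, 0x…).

FIX = (r4, 0xef)

[0] flags=0010 → (cmp)
[1] flags=0010 MI?F → skip
[2] flags=0010 LT?F → skip
[3] flags=1001 → (cmp)
[4] flags=1001 LS?T → r4=0x65
[5] flags=1001 GT?T → r4=0xef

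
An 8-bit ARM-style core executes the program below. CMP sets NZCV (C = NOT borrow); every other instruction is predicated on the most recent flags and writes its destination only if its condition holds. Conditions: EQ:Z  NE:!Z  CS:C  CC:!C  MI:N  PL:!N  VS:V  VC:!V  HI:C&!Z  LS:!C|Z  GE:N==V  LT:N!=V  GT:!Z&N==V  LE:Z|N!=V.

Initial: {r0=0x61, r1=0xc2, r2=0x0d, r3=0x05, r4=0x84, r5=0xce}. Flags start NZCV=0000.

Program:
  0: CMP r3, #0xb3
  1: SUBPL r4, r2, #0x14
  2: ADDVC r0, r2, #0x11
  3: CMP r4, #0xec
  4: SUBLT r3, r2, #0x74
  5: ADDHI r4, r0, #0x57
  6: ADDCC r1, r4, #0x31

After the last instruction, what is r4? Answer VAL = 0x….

VAL = 0x75

0: ✓ CMP  NZCV=0000
1: ✓ SUBPL  r4←0xf9
2: ✓ ADDVC  r0←0x1e
3: ✓ CMP  NZCV=0010
4: · SUBLT
5: ✓ ADDHI  r4←0x75
6: · ADDCC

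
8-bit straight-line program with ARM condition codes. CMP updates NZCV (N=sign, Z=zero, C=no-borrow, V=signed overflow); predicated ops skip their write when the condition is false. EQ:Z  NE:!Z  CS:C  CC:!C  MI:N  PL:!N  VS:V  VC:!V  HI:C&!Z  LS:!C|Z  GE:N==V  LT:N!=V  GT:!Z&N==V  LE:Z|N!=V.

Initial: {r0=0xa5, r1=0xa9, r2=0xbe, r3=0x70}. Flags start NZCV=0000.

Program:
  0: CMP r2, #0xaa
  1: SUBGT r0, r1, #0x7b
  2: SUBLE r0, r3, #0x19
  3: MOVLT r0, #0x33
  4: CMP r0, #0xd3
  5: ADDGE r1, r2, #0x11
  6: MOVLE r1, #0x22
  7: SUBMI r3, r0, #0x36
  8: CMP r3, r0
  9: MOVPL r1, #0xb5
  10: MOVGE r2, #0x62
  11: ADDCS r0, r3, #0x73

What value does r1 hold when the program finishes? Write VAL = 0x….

VAL = 0xb5

[0] flags=0010 → (cmp)
[1] flags=0010 GT?T → r0=0x2e
[2] flags=0010 LE?F → skip
[3] flags=0010 LT?F → skip
[4] flags=0000 → (cmp)
[5] flags=0000 GE?T → r1=0xcf
[6] flags=0000 LE?F → skip
[7] flags=0000 MI?F → skip
[8] flags=0010 → (cmp)
[9] flags=0010 PL?T → r1=0xb5
[10] flags=0010 GE?T → r2=0x62
[11] flags=0010 CS?T → r0=0xe3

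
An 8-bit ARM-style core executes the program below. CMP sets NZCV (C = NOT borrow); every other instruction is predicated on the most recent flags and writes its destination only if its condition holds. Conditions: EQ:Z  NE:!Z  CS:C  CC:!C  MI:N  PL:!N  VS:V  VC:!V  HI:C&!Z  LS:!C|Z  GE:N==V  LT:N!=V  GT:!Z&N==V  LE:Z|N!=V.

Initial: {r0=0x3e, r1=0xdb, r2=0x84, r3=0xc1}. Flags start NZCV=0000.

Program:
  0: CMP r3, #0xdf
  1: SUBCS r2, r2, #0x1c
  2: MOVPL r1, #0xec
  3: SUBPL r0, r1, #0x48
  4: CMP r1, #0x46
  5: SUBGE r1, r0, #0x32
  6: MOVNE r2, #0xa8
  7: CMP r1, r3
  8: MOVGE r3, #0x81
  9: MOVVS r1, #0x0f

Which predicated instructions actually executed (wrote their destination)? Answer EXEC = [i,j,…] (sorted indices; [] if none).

EXEC = [6,8]

[0] flags=1000 → (cmp)
[1] flags=1000 CS?F → skip
[2] flags=1000 PL?F → skip
[3] flags=1000 PL?F → skip
[4] flags=1010 → (cmp)
[5] flags=1010 GE?F → skip
[6] flags=1010 NE?T → r2=0xa8
[7] flags=0010 → (cmp)
[8] flags=0010 GE?T → r3=0x81
[9] flags=0010 VS?F → skip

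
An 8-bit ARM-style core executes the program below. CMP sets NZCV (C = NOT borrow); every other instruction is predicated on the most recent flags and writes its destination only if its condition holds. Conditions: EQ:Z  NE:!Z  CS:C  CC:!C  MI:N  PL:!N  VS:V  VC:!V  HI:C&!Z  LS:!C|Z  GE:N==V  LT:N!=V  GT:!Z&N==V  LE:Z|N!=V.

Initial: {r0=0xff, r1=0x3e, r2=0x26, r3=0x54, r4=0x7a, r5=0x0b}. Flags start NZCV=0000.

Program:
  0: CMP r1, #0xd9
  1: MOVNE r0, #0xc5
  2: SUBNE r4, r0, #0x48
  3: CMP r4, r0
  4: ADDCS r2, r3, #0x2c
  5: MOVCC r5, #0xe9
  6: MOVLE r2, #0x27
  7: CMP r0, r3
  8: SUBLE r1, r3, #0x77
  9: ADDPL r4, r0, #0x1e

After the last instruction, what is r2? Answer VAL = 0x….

VAL = 0x26

0: ✓ CMP  NZCV=0000
1: ✓ MOVNE  r0←0xc5
2: ✓ SUBNE  r4←0x7d
3: ✓ CMP  NZCV=1001
4: · ADDCS
5: ✓ MOVCC  r5←0xe9
6: · MOVLE
7: ✓ CMP  NZCV=0011
8: ✓ SUBLE  r1←0xdd
9: ✓ ADDPL  r4←0xe3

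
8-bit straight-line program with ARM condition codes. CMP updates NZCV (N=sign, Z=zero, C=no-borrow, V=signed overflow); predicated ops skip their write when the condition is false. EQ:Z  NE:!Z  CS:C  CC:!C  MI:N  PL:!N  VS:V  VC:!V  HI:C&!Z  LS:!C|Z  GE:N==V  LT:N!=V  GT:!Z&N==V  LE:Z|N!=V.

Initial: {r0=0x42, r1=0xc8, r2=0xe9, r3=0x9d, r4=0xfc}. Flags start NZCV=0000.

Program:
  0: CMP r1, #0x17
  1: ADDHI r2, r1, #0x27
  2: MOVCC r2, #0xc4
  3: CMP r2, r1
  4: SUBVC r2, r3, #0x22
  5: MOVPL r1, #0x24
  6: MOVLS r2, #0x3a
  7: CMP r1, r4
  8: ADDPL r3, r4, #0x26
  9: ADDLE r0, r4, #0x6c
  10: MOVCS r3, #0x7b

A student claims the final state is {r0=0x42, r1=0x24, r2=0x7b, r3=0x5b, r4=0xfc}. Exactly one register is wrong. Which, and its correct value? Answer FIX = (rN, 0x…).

[0] flags=1010 → (cmp)
[1] flags=1010 HI?T → r2=0xef
[2] flags=1010 CC?F → skip
[3] flags=0010 → (cmp)
[4] flags=0010 VC?T → r2=0x7b
[5] flags=0010 PL?T → r1=0x24
[6] flags=0010 LS?F → skip
[7] flags=0000 → (cmp)
[8] flags=0000 PL?T → r3=0x22
[9] flags=0000 LE?F → skip
[10] flags=0000 CS?F → skip

FIX = (r3, 0x22)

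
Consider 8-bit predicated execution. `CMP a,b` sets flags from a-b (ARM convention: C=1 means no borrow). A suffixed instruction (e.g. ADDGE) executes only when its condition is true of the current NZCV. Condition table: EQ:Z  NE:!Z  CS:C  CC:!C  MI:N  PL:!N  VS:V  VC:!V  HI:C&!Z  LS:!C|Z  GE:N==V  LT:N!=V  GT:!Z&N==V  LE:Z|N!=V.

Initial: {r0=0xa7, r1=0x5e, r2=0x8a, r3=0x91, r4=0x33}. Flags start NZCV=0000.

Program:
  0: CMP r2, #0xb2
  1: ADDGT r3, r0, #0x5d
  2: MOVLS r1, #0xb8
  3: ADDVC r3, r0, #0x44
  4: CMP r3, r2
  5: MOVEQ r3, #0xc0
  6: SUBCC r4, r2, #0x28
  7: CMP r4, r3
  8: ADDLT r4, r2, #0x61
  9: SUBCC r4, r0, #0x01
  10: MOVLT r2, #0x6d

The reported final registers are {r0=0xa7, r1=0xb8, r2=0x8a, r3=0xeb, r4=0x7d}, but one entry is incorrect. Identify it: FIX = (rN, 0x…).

[0] flags=1000 → (cmp)
[1] flags=1000 GT?F → skip
[2] flags=1000 LS?T → r1=0xb8
[3] flags=1000 VC?T → r3=0xeb
[4] flags=0010 → (cmp)
[5] flags=0010 EQ?F → skip
[6] flags=0010 CC?F → skip
[7] flags=0000 → (cmp)
[8] flags=0000 LT?F → skip
[9] flags=0000 CC?T → r4=0xa6
[10] flags=0000 LT?F → skip

FIX = (r4, 0xa6)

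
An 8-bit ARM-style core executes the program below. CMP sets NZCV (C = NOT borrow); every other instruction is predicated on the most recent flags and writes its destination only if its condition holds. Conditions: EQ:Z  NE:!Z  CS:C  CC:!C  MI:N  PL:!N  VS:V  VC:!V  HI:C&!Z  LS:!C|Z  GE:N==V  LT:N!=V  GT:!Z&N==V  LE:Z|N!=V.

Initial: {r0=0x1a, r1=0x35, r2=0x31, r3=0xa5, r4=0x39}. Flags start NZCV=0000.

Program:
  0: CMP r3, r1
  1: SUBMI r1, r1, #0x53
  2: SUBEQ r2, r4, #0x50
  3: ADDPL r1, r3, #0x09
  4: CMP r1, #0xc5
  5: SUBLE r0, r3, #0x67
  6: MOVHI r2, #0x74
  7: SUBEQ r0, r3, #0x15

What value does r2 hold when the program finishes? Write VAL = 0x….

VAL = 0x31

[0] flags=0011 → (cmp)
[1] flags=0011 MI?F → skip
[2] flags=0011 EQ?F → skip
[3] flags=0011 PL?T → r1=0xae
[4] flags=1000 → (cmp)
[5] flags=1000 LE?T → r0=0x3e
[6] flags=1000 HI?F → skip
[7] flags=1000 EQ?F → skip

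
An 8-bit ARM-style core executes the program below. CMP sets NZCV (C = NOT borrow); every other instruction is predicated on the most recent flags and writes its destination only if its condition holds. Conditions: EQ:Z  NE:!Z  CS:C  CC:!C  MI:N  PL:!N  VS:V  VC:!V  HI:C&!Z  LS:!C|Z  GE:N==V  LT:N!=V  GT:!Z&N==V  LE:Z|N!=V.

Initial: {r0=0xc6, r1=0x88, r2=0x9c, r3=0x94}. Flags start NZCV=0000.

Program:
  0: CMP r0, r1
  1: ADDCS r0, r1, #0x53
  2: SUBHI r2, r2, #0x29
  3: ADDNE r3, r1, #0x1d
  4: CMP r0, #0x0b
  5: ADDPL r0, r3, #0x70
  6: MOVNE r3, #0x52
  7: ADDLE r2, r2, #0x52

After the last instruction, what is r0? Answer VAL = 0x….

VAL = 0xdb

[0] flags=0010 → (cmp)
[1] flags=0010 CS?T → r0=0xdb
[2] flags=0010 HI?T → r2=0x73
[3] flags=0010 NE?T → r3=0xa5
[4] flags=1010 → (cmp)
[5] flags=1010 PL?F → skip
[6] flags=1010 NE?T → r3=0x52
[7] flags=1010 LE?T → r2=0xc5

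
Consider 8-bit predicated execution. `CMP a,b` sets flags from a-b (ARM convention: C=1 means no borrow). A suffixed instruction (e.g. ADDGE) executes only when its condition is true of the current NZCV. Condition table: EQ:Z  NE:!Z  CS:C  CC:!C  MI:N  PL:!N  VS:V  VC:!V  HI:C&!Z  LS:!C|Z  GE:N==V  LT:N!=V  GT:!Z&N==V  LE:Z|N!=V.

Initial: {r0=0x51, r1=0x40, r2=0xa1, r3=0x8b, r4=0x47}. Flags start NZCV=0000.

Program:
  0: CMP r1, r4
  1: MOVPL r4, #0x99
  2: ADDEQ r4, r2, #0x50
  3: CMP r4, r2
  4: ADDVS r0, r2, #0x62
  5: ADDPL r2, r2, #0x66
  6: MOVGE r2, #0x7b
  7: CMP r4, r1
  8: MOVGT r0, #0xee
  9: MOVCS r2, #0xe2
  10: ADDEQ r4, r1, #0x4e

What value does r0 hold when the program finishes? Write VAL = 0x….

[0] flags=1000 → (cmp)
[1] flags=1000 PL?F → skip
[2] flags=1000 EQ?F → skip
[3] flags=1001 → (cmp)
[4] flags=1001 VS?T → r0=0x03
[5] flags=1001 PL?F → skip
[6] flags=1001 GE?T → r2=0x7b
[7] flags=0010 → (cmp)
[8] flags=0010 GT?T → r0=0xee
[9] flags=0010 CS?T → r2=0xe2
[10] flags=0010 EQ?F → skip

VAL = 0xee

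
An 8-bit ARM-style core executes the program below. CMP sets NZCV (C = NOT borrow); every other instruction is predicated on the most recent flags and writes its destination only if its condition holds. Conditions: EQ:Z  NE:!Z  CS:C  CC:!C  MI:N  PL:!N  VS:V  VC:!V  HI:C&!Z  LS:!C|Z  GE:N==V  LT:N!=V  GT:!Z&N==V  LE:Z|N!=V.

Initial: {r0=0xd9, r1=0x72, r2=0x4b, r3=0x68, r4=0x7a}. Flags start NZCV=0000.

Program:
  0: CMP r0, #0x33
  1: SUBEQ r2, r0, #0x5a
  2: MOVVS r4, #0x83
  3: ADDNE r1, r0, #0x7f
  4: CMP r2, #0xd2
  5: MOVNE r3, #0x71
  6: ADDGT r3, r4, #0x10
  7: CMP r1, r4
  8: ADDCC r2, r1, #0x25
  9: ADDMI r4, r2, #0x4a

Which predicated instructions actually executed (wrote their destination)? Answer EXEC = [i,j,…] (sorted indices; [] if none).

EXEC = [3,5,6,8,9]

0: ✓ CMP  NZCV=1010
1: · SUBEQ
2: · MOVVS
3: ✓ ADDNE  r1←0x58
4: ✓ CMP  NZCV=0000
5: ✓ MOVNE  r3←0x71
6: ✓ ADDGT  r3←0x8a
7: ✓ CMP  NZCV=1000
8: ✓ ADDCC  r2←0x7d
9: ✓ ADDMI  r4←0xc7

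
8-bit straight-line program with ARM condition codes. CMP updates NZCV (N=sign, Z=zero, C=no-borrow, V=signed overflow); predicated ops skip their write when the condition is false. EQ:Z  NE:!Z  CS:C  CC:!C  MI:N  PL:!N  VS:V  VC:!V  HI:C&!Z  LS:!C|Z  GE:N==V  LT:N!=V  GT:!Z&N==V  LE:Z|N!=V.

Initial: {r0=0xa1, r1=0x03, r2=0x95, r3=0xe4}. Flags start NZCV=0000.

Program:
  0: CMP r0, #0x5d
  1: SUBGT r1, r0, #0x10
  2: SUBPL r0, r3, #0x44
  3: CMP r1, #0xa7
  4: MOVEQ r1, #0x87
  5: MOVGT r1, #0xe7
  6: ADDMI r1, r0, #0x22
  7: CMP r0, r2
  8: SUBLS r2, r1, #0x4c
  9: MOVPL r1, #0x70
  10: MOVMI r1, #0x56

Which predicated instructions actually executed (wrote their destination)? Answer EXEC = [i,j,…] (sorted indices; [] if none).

EXEC = [2,5,9]

[0] flags=0011 → (cmp)
[1] flags=0011 GT?F → skip
[2] flags=0011 PL?T → r0=0xa0
[3] flags=0000 → (cmp)
[4] flags=0000 EQ?F → skip
[5] flags=0000 GT?T → r1=0xe7
[6] flags=0000 MI?F → skip
[7] flags=0010 → (cmp)
[8] flags=0010 LS?F → skip
[9] flags=0010 PL?T → r1=0x70
[10] flags=0010 MI?F → skip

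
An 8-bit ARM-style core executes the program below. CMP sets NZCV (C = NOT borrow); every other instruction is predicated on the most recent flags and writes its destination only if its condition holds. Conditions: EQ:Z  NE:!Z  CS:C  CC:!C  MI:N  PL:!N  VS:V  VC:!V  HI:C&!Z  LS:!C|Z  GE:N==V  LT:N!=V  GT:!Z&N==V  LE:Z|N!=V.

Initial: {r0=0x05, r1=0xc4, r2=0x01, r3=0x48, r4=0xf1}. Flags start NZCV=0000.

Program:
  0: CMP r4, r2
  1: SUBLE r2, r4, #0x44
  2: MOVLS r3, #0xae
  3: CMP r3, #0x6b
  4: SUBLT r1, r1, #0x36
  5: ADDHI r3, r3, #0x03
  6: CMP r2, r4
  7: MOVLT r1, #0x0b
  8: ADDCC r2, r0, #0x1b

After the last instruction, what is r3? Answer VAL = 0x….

VAL = 0x48

0: ✓ CMP  NZCV=1010
1: ✓ SUBLE  r2←0xad
2: · MOVLS
3: ✓ CMP  NZCV=1000
4: ✓ SUBLT  r1←0x8e
5: · ADDHI
6: ✓ CMP  NZCV=1000
7: ✓ MOVLT  r1←0x0b
8: ✓ ADDCC  r2←0x20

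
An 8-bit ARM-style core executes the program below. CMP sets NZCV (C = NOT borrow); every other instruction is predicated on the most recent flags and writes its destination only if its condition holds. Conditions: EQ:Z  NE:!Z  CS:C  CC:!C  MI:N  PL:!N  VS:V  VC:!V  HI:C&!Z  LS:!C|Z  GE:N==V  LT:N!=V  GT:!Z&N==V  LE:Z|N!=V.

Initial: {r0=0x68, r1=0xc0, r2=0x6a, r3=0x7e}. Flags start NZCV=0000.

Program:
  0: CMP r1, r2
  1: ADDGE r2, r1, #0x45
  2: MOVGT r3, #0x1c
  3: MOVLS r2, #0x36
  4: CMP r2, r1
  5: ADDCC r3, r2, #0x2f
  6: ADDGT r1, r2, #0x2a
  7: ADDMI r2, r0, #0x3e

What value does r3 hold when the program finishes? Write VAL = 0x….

0: ✓ CMP  NZCV=0011
1: · ADDGE
2: · MOVGT
3: · MOVLS
4: ✓ CMP  NZCV=1001
5: ✓ ADDCC  r3←0x99
6: ✓ ADDGT  r1←0x94
7: ✓ ADDMI  r2←0xa6

VAL = 0x99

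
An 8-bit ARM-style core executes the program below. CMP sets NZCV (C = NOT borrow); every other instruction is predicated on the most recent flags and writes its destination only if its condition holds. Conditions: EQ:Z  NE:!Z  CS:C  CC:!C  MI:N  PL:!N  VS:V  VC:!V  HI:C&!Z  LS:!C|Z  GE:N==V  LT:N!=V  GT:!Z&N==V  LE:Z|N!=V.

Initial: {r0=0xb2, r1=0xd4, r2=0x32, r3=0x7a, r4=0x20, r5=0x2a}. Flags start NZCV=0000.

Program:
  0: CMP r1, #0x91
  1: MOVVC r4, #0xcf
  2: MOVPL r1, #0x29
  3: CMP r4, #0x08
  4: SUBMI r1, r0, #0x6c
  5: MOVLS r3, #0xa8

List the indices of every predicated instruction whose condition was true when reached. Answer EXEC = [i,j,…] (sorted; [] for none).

EXEC = [1,2,4]

[0] flags=0010 → (cmp)
[1] flags=0010 VC?T → r4=0xcf
[2] flags=0010 PL?T → r1=0x29
[3] flags=1010 → (cmp)
[4] flags=1010 MI?T → r1=0x46
[5] flags=1010 LS?F → skip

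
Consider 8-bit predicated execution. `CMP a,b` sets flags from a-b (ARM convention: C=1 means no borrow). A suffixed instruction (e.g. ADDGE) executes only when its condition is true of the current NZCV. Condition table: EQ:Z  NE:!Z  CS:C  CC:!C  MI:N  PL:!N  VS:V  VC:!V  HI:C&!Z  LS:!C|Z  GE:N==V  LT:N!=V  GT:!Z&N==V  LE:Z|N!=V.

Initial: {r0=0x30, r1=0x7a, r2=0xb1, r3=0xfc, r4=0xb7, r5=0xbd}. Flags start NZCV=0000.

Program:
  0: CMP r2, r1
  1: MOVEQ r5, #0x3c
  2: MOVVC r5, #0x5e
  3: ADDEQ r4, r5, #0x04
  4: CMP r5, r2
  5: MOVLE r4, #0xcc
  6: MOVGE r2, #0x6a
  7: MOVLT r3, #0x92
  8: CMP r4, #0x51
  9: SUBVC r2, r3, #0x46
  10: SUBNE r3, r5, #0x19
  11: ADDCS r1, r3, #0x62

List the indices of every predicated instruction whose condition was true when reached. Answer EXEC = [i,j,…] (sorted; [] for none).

EXEC = [6,10,11]

[0] flags=0011 → (cmp)
[1] flags=0011 EQ?F → skip
[2] flags=0011 VC?F → skip
[3] flags=0011 EQ?F → skip
[4] flags=0010 → (cmp)
[5] flags=0010 LE?F → skip
[6] flags=0010 GE?T → r2=0x6a
[7] flags=0010 LT?F → skip
[8] flags=0011 → (cmp)
[9] flags=0011 VC?F → skip
[10] flags=0011 NE?T → r3=0xa4
[11] flags=0011 CS?T → r1=0x06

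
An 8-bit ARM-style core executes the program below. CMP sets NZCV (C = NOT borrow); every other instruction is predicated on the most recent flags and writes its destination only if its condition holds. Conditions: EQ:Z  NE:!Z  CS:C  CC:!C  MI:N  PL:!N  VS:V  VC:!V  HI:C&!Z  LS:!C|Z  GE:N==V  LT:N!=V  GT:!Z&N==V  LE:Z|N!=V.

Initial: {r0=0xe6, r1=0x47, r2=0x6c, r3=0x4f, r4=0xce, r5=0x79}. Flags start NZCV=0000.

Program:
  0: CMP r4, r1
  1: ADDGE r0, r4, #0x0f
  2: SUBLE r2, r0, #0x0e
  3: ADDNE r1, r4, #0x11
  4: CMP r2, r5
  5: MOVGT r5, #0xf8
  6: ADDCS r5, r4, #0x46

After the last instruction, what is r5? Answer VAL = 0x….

VAL = 0x14

0: ✓ CMP  NZCV=1010
1: · ADDGE
2: ✓ SUBLE  r2←0xd8
3: ✓ ADDNE  r1←0xdf
4: ✓ CMP  NZCV=0011
5: · MOVGT
6: ✓ ADDCS  r5←0x14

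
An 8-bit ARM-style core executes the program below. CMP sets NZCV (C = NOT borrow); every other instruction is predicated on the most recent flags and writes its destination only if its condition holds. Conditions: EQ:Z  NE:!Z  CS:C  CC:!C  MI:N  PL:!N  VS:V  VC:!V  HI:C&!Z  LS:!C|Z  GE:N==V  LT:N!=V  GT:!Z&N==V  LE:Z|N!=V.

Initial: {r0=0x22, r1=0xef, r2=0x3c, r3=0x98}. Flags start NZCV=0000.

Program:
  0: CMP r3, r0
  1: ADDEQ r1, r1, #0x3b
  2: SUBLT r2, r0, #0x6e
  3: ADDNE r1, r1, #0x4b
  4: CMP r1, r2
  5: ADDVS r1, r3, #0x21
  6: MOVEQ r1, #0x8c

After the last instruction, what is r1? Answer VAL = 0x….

VAL = 0xb9

[0] flags=0011 → (cmp)
[1] flags=0011 EQ?F → skip
[2] flags=0011 LT?T → r2=0xb4
[3] flags=0011 NE?T → r1=0x3a
[4] flags=1001 → (cmp)
[5] flags=1001 VS?T → r1=0xb9
[6] flags=1001 EQ?F → skip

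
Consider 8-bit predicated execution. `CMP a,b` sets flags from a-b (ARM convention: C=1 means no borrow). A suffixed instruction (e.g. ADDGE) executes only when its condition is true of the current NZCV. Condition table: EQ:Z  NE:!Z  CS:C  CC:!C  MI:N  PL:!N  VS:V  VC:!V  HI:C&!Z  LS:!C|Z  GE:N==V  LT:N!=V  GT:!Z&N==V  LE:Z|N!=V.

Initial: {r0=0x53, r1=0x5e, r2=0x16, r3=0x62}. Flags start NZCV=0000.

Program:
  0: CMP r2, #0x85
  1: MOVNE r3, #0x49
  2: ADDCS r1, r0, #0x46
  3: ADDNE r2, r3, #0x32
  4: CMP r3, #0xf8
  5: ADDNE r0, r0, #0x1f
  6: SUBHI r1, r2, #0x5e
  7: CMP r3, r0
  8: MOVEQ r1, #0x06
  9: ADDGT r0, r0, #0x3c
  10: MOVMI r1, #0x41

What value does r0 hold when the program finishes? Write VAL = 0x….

0: ✓ CMP  NZCV=1001
1: ✓ MOVNE  r3←0x49
2: · ADDCS
3: ✓ ADDNE  r2←0x7b
4: ✓ CMP  NZCV=0000
5: ✓ ADDNE  r0←0x72
6: · SUBHI
7: ✓ CMP  NZCV=1000
8: · MOVEQ
9: · ADDGT
10: ✓ MOVMI  r1←0x41

VAL = 0x72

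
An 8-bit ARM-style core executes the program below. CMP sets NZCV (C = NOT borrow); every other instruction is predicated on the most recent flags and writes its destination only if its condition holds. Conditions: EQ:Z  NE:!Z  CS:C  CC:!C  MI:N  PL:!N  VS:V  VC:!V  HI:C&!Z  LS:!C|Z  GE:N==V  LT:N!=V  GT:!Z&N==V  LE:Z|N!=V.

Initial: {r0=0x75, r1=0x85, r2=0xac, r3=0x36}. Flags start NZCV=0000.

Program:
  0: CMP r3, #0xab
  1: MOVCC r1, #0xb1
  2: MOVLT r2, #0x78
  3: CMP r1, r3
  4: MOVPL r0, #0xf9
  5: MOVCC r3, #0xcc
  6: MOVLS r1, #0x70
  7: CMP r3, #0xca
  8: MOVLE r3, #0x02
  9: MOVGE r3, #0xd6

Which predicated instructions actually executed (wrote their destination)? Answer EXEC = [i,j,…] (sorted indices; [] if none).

EXEC = [1,4,9]

[0] flags=1001 → (cmp)
[1] flags=1001 CC?T → r1=0xb1
[2] flags=1001 LT?F → skip
[3] flags=0011 → (cmp)
[4] flags=0011 PL?T → r0=0xf9
[5] flags=0011 CC?F → skip
[6] flags=0011 LS?F → skip
[7] flags=0000 → (cmp)
[8] flags=0000 LE?F → skip
[9] flags=0000 GE?T → r3=0xd6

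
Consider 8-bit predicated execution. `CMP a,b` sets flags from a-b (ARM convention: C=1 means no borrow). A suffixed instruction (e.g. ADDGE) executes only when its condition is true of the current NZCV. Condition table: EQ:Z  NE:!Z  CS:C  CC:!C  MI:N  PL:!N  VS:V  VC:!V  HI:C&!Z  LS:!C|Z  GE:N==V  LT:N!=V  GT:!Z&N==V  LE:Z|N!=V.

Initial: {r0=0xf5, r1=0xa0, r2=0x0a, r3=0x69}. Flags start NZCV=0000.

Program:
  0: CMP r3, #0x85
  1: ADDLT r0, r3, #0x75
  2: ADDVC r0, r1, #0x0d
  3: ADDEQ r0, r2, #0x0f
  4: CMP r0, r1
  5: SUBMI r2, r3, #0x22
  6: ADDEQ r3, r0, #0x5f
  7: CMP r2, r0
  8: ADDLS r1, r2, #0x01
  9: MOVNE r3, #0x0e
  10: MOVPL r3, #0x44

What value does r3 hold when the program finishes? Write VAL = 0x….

0: ✓ CMP  NZCV=1001
1: · ADDLT
2: · ADDVC
3: · ADDEQ
4: ✓ CMP  NZCV=0010
5: · SUBMI
6: · ADDEQ
7: ✓ CMP  NZCV=0000
8: ✓ ADDLS  r1←0x0b
9: ✓ MOVNE  r3←0x0e
10: ✓ MOVPL  r3←0x44

VAL = 0x44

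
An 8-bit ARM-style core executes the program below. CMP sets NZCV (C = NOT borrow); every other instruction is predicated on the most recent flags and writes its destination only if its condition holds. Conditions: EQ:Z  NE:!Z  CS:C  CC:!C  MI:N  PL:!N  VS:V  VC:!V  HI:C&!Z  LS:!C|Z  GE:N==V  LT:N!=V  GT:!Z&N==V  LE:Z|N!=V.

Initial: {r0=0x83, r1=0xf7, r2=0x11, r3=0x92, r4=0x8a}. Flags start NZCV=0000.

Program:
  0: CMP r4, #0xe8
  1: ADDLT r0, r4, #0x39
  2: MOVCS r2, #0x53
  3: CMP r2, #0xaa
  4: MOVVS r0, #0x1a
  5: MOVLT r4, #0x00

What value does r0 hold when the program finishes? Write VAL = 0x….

VAL = 0xc3

0: ✓ CMP  NZCV=1000
1: ✓ ADDLT  r0←0xc3
2: · MOVCS
3: ✓ CMP  NZCV=0000
4: · MOVVS
5: · MOVLT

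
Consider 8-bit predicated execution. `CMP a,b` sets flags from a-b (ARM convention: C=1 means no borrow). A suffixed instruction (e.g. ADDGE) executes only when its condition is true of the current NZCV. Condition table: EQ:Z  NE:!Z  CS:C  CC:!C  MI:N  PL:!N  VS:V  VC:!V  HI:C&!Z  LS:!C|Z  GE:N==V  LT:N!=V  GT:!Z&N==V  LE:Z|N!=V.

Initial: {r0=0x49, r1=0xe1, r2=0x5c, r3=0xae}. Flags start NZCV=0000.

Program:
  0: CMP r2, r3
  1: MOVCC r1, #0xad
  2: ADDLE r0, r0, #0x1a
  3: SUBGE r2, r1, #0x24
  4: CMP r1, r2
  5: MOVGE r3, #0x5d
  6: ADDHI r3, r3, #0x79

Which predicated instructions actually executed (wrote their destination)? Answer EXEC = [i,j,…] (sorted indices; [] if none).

[0] flags=1001 → (cmp)
[1] flags=1001 CC?T → r1=0xad
[2] flags=1001 LE?F → skip
[3] flags=1001 GE?T → r2=0x89
[4] flags=0010 → (cmp)
[5] flags=0010 GE?T → r3=0x5d
[6] flags=0010 HI?T → r3=0xd6

EXEC = [1,3,5,6]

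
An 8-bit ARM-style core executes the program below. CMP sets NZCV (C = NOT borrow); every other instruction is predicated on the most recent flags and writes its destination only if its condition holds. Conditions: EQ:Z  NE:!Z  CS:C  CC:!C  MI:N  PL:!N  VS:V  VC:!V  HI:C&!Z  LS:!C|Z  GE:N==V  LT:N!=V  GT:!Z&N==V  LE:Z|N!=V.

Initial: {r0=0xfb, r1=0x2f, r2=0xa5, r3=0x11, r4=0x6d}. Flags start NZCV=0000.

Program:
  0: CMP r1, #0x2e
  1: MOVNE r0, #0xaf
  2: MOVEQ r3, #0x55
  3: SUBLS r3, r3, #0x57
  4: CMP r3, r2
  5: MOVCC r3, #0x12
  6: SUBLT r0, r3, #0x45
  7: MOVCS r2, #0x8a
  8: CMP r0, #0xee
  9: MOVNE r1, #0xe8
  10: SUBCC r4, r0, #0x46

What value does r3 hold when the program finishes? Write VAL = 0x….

[0] flags=0010 → (cmp)
[1] flags=0010 NE?T → r0=0xaf
[2] flags=0010 EQ?F → skip
[3] flags=0010 LS?F → skip
[4] flags=0000 → (cmp)
[5] flags=0000 CC?T → r3=0x12
[6] flags=0000 LT?F → skip
[7] flags=0000 CS?F → skip
[8] flags=1000 → (cmp)
[9] flags=1000 NE?T → r1=0xe8
[10] flags=1000 CC?T → r4=0x69

VAL = 0x12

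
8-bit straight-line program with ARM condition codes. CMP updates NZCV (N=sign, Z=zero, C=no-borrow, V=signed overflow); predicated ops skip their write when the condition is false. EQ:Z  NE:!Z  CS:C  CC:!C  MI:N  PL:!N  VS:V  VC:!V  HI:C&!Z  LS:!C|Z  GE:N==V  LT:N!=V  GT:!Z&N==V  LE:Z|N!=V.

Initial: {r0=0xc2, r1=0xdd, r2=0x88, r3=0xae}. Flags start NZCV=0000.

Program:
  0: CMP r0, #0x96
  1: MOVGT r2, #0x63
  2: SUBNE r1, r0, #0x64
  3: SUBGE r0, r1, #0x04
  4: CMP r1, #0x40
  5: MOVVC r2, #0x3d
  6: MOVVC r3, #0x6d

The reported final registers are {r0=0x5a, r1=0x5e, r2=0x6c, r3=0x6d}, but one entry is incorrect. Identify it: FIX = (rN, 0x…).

FIX = (r2, 0x3d)

[0] flags=0010 → (cmp)
[1] flags=0010 GT?T → r2=0x63
[2] flags=0010 NE?T → r1=0x5e
[3] flags=0010 GE?T → r0=0x5a
[4] flags=0010 → (cmp)
[5] flags=0010 VC?T → r2=0x3d
[6] flags=0010 VC?T → r3=0x6d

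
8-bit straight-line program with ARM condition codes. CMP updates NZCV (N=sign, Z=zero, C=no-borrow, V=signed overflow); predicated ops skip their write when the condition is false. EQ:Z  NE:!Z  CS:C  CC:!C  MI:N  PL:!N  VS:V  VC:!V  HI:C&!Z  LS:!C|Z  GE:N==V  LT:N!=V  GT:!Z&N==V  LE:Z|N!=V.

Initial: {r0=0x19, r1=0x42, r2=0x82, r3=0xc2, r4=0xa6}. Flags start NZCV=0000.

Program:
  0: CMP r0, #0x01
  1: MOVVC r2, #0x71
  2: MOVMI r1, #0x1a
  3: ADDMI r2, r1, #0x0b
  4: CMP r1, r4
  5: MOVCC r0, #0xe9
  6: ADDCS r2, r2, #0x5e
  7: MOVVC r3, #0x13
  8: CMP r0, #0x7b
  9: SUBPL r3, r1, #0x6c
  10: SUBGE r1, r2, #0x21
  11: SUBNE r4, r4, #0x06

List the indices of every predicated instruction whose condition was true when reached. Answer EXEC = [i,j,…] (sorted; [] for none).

0: ✓ CMP  NZCV=0010
1: ✓ MOVVC  r2←0x71
2: · MOVMI
3: · ADDMI
4: ✓ CMP  NZCV=1001
5: ✓ MOVCC  r0←0xe9
6: · ADDCS
7: · MOVVC
8: ✓ CMP  NZCV=0011
9: ✓ SUBPL  r3←0xd6
10: · SUBGE
11: ✓ SUBNE  r4←0xa0

EXEC = [1,5,9,11]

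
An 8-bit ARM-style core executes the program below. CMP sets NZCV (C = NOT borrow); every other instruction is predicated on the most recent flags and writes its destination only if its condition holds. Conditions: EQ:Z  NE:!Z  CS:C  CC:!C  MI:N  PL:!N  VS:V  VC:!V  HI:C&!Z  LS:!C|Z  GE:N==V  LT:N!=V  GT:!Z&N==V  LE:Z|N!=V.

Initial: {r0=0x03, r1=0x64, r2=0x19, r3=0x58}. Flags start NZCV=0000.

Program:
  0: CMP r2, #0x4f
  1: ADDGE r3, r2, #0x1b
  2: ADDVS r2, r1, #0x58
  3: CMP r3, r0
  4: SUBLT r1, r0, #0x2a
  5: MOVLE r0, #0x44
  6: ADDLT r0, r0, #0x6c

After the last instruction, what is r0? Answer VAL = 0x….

VAL = 0x03

[0] flags=1000 → (cmp)
[1] flags=1000 GE?F → skip
[2] flags=1000 VS?F → skip
[3] flags=0010 → (cmp)
[4] flags=0010 LT?F → skip
[5] flags=0010 LE?F → skip
[6] flags=0010 LT?F → skip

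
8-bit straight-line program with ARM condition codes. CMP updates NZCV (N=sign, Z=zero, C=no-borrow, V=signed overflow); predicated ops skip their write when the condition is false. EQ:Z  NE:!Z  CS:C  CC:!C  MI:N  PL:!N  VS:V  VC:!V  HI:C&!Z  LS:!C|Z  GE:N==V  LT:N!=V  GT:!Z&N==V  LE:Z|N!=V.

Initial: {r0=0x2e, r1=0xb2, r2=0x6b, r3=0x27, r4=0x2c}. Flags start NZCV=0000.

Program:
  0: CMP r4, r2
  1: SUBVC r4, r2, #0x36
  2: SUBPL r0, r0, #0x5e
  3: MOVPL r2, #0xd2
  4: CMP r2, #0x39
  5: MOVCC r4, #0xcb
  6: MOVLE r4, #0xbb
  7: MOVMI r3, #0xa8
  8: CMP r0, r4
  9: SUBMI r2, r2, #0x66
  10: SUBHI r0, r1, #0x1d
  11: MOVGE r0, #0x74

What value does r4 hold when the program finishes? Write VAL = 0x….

0: ✓ CMP  NZCV=1000
1: ✓ SUBVC  r4←0x35
2: · SUBPL
3: · MOVPL
4: ✓ CMP  NZCV=0010
5: · MOVCC
6: · MOVLE
7: · MOVMI
8: ✓ CMP  NZCV=1000
9: ✓ SUBMI  r2←0x05
10: · SUBHI
11: · MOVGE

VAL = 0x35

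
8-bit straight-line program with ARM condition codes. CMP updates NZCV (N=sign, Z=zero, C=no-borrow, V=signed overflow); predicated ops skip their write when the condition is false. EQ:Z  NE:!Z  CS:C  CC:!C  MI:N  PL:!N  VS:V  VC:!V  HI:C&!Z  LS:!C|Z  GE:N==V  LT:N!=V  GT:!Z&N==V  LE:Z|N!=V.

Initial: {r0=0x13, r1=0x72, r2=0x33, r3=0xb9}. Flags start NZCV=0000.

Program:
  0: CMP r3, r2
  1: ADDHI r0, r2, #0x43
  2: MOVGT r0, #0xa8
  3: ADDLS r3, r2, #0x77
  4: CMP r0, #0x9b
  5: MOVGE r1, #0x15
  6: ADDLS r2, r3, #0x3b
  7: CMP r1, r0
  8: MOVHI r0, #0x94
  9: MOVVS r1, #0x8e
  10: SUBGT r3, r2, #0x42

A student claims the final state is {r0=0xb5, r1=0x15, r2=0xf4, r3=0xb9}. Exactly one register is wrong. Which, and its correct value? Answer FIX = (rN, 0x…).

FIX = (r0, 0x76)

0: ✓ CMP  NZCV=1010
1: ✓ ADDHI  r0←0x76
2: · MOVGT
3: · ADDLS
4: ✓ CMP  NZCV=1001
5: ✓ MOVGE  r1←0x15
6: ✓ ADDLS  r2←0xf4
7: ✓ CMP  NZCV=1000
8: · MOVHI
9: · MOVVS
10: · SUBGT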